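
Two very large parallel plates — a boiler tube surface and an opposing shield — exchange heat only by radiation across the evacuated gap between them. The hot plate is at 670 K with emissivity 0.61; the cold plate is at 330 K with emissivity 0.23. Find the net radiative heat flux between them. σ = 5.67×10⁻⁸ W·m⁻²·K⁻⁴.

For two infinite grey parallel plates, q = σ(T₁⁴ − T₂⁴)/(1/ε₁ + 1/ε₂ − 1).
T₁⁴ − T₂⁴ = 2.015×10¹¹ − 1.186×10¹⁰ = 1.897×10¹¹ K⁴.
1/ε₁ + 1/ε₂ − 1 = 1.639 + 4.348 − 1 = 4.987.
q = 5.67×10⁻⁸ × 1.897×10¹¹ / 4.987.

q ≈ 2160 W/m²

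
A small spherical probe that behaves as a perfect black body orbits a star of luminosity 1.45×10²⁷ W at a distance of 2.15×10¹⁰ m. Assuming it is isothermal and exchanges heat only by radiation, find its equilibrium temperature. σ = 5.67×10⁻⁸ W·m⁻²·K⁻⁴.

First find the stellar flux at distance d: S = L/(4πd²) = 1.45×10²⁷/(4π·(2.15×10¹⁰)²) = 2.496×10⁵ W/m².
For an isothermal sphere, absorbed (1−a)S·πr² = emitted σ·4πr²·T⁴, so T⁴ = (1−a)S/(4σ).
T⁴ = 1.00·2.496×10⁵/(4·5.67×10⁻⁸) = 1.101×10¹² K⁴.

T ≈ 1020 K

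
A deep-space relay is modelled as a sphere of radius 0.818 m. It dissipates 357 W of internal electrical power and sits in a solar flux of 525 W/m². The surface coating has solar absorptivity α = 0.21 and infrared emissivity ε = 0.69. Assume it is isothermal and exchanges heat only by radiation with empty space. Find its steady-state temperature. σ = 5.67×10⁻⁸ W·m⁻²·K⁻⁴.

T ≈ 206 K

At steady state, absorbed solar power + internal power = radiated power.
Absorbed: α·S·A_cross = 0.21·525·2.102 = 231.8 W (cross-section πr²).
Total input = 231.8 + 357 = 588.8 W.
Radiated: εσ·A_surf·T⁴ with A_surf = 4πr² = 8.408 m².
T⁴ = 588.8/(0.69·5.67×10⁻⁸·8.408) = 1.790×10⁹ K⁴.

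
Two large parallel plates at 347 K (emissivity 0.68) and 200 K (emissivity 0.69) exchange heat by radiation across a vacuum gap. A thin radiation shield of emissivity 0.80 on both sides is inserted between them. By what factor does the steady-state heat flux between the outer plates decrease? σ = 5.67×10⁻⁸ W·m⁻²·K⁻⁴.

factor ≈ 1.78

Without shield: q₀ = σΔ(T⁴)/(1/ε₁+1/ε₂−1) with denominator 1.920.
With shield the two gaps are in series; the resistances add: (1/ε₁+1/ε_s−1)+(1/ε_s+1/ε₂−1) = 1.721+1.699 = 3.420.
Heat-flux ratio q₀/q = 3.420/1.920.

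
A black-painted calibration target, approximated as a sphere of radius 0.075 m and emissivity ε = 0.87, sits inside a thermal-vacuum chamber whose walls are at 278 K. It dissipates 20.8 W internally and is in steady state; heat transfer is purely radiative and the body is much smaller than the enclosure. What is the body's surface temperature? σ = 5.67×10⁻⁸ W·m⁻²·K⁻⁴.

T ≈ 331 K

For a small grey body in a large enclosure, net radiated power = εσA(T⁴ − T_w⁴).
Steady state: P = εσA(T⁴ − T_w⁴) with A = 4πr² = 0.07069 m².
T⁴ = P/(εσA) + T_w⁴ = 20.8/(0.87·5.67×10⁻⁸·0.07069) + (278)⁴
    = 5.965×10⁹ + 5.973×10⁹ = 1.194×10¹⁰ K⁴.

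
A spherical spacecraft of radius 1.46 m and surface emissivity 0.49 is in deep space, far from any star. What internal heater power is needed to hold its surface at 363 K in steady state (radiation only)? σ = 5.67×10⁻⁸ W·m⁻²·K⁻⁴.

P = εσ·4πr²·T⁴.
4πr² = 26.79 m²; T⁴ = 1.736×10¹⁰ K⁴.
P = 0.49·5.67×10⁻⁸·26.79·1.736×10¹⁰.

P ≈ 12900 W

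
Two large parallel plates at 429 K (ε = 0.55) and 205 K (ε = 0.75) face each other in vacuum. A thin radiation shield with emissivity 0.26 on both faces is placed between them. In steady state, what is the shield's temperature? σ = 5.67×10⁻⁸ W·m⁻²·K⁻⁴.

In steady state the net flux on the hot side equals that on the cold side.
σ(T₁⁴−T_s⁴)/D₁ = σ(T_s⁴−T₂⁴)/D₂, with D₁ = 1/ε₁+1/ε_s−1 = 4.664, D₂ = 1/ε_s+1/ε₂−1 = 4.179.
Solve for T_s⁴: T_s⁴ = (D₂·T₁⁴ + D₁·T₂⁴)/(D₁+D₂) = 1.694×10¹⁰ K⁴.

T_s ≈ 361 K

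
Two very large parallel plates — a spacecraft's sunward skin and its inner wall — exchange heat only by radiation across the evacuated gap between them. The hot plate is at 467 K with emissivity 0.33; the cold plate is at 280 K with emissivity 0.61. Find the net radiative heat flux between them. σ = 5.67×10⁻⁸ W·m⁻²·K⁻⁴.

For two infinite grey parallel plates, q = σ(T₁⁴ − T₂⁴)/(1/ε₁ + 1/ε₂ − 1).
T₁⁴ − T₂⁴ = 4.756×10¹⁰ − 6.147×10⁹ = 4.142×10¹⁰ K⁴.
1/ε₁ + 1/ε₂ − 1 = 3.030 + 1.639 − 1 = 3.670.
q = 5.67×10⁻⁸ × 4.142×10¹⁰ / 3.670.

q ≈ 640 W/m²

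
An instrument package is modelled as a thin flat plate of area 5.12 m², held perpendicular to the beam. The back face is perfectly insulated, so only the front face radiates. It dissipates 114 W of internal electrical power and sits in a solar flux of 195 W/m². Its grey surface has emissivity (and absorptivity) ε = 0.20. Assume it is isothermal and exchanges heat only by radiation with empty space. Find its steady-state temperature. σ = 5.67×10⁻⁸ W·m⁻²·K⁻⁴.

T ≈ 271 K

At steady state, absorbed solar power + internal power = radiated power.
Absorbed: α·S·A_cross = 0.20·195·5.120 = 199.7 W (cross-section A).
Total input = 199.7 + 114 = 313.7 W.
Radiated: εσ·A_surf·T⁴ with A_surf = A = 5.120 m².
T⁴ = 313.7/(0.20·5.67×10⁻⁸·5.120) = 5.403×10⁹ K⁴.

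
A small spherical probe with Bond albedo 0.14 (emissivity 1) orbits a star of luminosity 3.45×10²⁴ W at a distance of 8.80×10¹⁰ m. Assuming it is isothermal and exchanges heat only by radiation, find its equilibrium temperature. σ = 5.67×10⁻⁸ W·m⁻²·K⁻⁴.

First find the stellar flux at distance d: S = L/(4πd²) = 3.45×10²⁴/(4π·(8.80×10¹⁰)²) = 35.45 W/m².
For an isothermal sphere, absorbed (1−a)S·πr² = emitted σ·4πr²·T⁴, so T⁴ = (1−a)S/(4σ).
T⁴ = 0.860·35.45/(4·5.67×10⁻⁸) = 1.344×10⁸ K⁴.

T ≈ 108 K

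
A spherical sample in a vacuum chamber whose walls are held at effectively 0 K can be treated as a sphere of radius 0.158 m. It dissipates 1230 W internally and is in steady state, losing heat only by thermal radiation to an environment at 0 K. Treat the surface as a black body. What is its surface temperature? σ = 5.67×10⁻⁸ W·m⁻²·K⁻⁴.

Steady state: internal power = radiated power, P = εσA T⁴.
Radiating area A = 4πr² = 0.3137 m².
T⁴ = P/(εσA) = 1230/(1.0·5.67×10⁻⁸·0.3137) = 6.915×10¹⁰ K⁴.
T = (6.915×10¹⁰)^(1/4).

T ≈ 513 K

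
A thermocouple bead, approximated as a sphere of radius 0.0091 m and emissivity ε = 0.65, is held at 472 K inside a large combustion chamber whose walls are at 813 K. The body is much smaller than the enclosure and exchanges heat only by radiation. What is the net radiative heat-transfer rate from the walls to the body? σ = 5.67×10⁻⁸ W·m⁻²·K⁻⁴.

For a small grey body in a large enclosure: P_net = εσA(T_body⁴ − T_wall⁴).
A = 4πr² = 0.001041 m²; T_body⁴ − T_wall⁴ = 4.963×10¹⁰ − 4.369×10¹¹ = -3.872×10¹¹ K⁴.
|P_net| = 0.65·5.67×10⁻⁸·0.001041·3.872×10¹¹.

P_net ≈ 14.9 W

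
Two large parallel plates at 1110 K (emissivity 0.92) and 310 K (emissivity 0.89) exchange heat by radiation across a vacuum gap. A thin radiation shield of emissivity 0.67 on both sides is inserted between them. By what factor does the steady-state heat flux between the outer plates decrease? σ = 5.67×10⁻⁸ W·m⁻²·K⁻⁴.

Without shield: q₀ = σΔ(T⁴)/(1/ε₁+1/ε₂−1) with denominator 1.211.
With shield the two gaps are in series; the resistances add: (1/ε₁+1/ε_s−1)+(1/ε_s+1/ε₂−1) = 1.579+1.616 = 3.196.
Heat-flux ratio q₀/q = 3.196/1.211.

factor ≈ 2.64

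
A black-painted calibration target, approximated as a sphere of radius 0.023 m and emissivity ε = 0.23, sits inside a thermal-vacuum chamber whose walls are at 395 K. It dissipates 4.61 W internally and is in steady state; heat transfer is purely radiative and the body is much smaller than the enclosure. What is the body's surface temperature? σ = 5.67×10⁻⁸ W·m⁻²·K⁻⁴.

For a small grey body in a large enclosure, net radiated power = εσA(T⁴ − T_w⁴).
Steady state: P = εσA(T⁴ − T_w⁴) with A = 4πr² = 0.006648 m².
T⁴ = P/(εσA) + T_w⁴ = 4.61/(0.23·5.67×10⁻⁸·0.006648) + (395)⁴
    = 5.318×10¹⁰ + 2.434×10¹⁰ = 7.752×10¹⁰ K⁴.

T ≈ 528 K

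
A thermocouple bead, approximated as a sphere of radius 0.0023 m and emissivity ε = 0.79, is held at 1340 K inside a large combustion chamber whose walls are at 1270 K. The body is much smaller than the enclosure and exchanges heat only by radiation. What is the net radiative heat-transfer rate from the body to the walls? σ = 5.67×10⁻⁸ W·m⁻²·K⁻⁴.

P_net ≈ 1.85 W

For a small grey body in a large enclosure: P_net = εσA(T_body⁴ − T_wall⁴).
A = 4πr² = 6.648×10⁻⁵ m²; T_body⁴ − T_wall⁴ = 3.224×10¹² − 2.601×10¹² = 6.227×10¹¹ K⁴.
|P_net| = 0.79·5.67×10⁻⁸·6.648×10⁻⁵·6.227×10¹¹.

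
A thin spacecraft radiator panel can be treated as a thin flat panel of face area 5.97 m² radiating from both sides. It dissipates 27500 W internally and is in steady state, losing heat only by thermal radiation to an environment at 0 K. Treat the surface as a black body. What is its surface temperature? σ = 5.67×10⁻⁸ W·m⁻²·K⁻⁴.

Steady state: internal power = radiated power, P = εσA T⁴.
Radiating area A = 2·5.97 = 11.94 m².
T⁴ = P/(εσA) = 27500/(1.0·5.67×10⁻⁸·11.94) = 4.062×10¹⁰ K⁴.
T = (4.062×10¹⁰)^(1/4).

T ≈ 449 K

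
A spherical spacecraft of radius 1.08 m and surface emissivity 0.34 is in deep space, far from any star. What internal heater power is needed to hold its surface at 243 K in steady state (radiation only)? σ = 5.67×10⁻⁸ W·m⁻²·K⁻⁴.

P ≈ 985 W

P = εσ·4πr²·T⁴.
4πr² = 14.66 m²; T⁴ = 3.487×10⁹ K⁴.
P = 0.34·5.67×10⁻⁸·14.66·3.487×10⁹.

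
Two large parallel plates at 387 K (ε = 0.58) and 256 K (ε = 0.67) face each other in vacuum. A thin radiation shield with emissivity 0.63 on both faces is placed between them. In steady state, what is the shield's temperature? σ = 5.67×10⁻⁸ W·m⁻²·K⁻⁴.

T_s ≈ 337 K

In steady state the net flux on the hot side equals that on the cold side.
σ(T₁⁴−T_s⁴)/D₁ = σ(T_s⁴−T₂⁴)/D₂, with D₁ = 1/ε₁+1/ε_s−1 = 2.311, D₂ = 1/ε_s+1/ε₂−1 = 2.080.
Solve for T_s⁴: T_s⁴ = (D₂·T₁⁴ + D₁·T₂⁴)/(D₁+D₂) = 1.288×10¹⁰ K⁴.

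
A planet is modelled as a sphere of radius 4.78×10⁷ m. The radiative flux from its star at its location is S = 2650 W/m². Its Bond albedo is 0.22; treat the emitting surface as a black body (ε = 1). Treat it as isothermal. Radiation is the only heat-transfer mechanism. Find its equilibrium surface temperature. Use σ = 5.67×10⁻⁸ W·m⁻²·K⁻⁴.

T ≈ 309 K

At equilibrium, absorbed power = emitted power.
Absorbing cross-section = πr² = 7.178×10¹⁵ m²; emitting surface = 4πr² = 2.871×10¹⁶ m² (ratio 4).
(1−a)S·A_cross = εσ·A_surf·T⁴  ⇒  T⁴ = (1−a)S/(4σ).
T⁴ = 0.780·2650/(4·5.67×10⁻⁸) = 9.114×10⁹ K⁴.
T = (9.114×10⁹)^(1/4).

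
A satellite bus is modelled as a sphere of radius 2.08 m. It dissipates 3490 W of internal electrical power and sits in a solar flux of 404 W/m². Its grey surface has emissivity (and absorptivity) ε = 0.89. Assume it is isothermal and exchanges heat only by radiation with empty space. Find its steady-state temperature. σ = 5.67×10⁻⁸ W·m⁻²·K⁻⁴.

T ≈ 235 K

At steady state, absorbed solar power + internal power = radiated power.
Absorbed: α·S·A_cross = 0.89·404·13.59 = 4887 W (cross-section πr²).
Total input = 4887 + 3490 = 8377 W.
Radiated: εσ·A_surf·T⁴ with A_surf = 4πr² = 54.37 m².
T⁴ = 8377/(0.89·5.67×10⁻⁸·54.37) = 3.053×10⁹ K⁴.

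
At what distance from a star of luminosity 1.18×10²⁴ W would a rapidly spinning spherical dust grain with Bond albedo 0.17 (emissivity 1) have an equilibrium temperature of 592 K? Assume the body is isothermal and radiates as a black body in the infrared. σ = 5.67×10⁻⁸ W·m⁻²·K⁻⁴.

d ≈ 1.67×10⁹ m

For an isothermal black-emitting sphere, (1−a)S·πr² = σ·4πr²·T⁴ ⇒ S = 4σT⁴/(1−a).
S = 4·5.67×10⁻⁸·(592)⁴/0.830 = 33560 W/m².
Flux falls as S = L/(4πd²), so d = √(L/(4πS)) = √(1.18×10²⁴/(4π·33560)).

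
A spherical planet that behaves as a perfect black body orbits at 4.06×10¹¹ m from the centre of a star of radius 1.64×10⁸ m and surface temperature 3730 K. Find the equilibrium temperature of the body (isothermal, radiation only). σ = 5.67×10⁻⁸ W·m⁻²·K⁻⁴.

T ≈ 53.0 K

The star's surface emits σT_*⁴; at distance d the flux is S = σT_*⁴(R_*/d)².
S = 5.67×10⁻⁸·(3730)⁴·(1.64×10⁸/4.06×10¹¹)² = 1.791 W/m².
For an isothermal sphere T⁴ = (1−a)S/(4σ) = 7.896×10⁶ K⁴.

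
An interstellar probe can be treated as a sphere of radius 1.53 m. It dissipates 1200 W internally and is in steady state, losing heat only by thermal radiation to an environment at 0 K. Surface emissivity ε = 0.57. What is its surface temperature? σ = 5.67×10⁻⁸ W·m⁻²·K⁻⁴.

T ≈ 188 K

Steady state: internal power = radiated power, P = εσA T⁴.
Radiating area A = 4πr² = 29.42 m².
T⁴ = P/(εσA) = 1200/(0.57·5.67×10⁻⁸·29.42) = 1.262×10⁹ K⁴.
T = (1.262×10⁹)^(1/4).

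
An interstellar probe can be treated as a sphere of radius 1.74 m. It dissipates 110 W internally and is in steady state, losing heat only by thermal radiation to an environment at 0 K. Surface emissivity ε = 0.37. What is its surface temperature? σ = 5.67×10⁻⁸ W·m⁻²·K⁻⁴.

T ≈ 108 K

Steady state: internal power = radiated power, P = εσA T⁴.
Radiating area A = 4πr² = 38.05 m².
T⁴ = P/(εσA) = 110/(0.37·5.67×10⁻⁸·38.05) = 1.378×10⁸ K⁴.
T = (1.378×10⁸)^(1/4).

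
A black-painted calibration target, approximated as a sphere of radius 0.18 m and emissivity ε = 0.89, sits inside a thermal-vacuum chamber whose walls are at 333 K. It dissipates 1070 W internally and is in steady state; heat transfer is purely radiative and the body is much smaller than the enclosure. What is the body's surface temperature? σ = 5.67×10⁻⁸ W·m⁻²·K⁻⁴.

T ≈ 504 K

For a small grey body in a large enclosure, net radiated power = εσA(T⁴ − T_w⁴).
Steady state: P = εσA(T⁴ − T_w⁴) with A = 4πr² = 0.4072 m².
T⁴ = P/(εσA) + T_w⁴ = 1070/(0.89·5.67×10⁻⁸·0.4072) + (333)⁴
    = 5.208×10¹⁰ + 1.230×10¹⁰ = 6.437×10¹⁰ K⁴.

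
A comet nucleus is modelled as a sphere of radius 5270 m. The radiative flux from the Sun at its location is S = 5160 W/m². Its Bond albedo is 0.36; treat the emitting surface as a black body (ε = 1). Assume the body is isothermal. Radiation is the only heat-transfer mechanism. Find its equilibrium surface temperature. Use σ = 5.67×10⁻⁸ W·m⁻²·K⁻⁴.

T ≈ 347 K

At equilibrium, absorbed power = emitted power.
Absorbing cross-section = πr² = 8.725×10⁷ m²; emitting surface = 4πr² = 3.490×10⁸ m² (ratio 4).
(1−a)S·A_cross = εσ·A_surf·T⁴  ⇒  T⁴ = (1−a)S/(4σ).
T⁴ = 0.640·5160/(4·5.67×10⁻⁸) = 1.456×10¹⁰ K⁴.
T = (1.456×10¹⁰)^(1/4).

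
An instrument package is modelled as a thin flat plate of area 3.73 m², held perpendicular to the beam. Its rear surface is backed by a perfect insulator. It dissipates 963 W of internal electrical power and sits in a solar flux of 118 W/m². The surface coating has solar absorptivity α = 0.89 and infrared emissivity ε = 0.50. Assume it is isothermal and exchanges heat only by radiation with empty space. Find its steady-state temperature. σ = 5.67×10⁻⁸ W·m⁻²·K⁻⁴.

At steady state, absorbed solar power + internal power = radiated power.
Absorbed: α·S·A_cross = 0.89·118·3.730 = 391.7 W (cross-section A).
Total input = 391.7 + 963 = 1355 W.
Radiated: εσ·A_surf·T⁴ with A_surf = A = 3.730 m².
T⁴ = 1355/(0.50·5.67×10⁻⁸·3.730) = 1.281×10¹⁰ K⁴.

T ≈ 336 K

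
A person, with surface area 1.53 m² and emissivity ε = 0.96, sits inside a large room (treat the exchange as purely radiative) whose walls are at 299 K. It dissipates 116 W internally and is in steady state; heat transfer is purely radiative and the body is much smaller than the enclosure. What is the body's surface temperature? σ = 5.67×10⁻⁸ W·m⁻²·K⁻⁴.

T ≈ 311 K

For a small grey body in a large enclosure, net radiated power = εσA(T⁴ − T_w⁴).
Steady state: P = εσA(T⁴ − T_w⁴) with A = 1.53 m².
T⁴ = P/(εσA) + T_w⁴ = 116/(0.96·5.67×10⁻⁸·1.530) + (299)⁴
    = 1.393×10⁹ + 7.993×10⁹ = 9.385×10⁹ K⁴.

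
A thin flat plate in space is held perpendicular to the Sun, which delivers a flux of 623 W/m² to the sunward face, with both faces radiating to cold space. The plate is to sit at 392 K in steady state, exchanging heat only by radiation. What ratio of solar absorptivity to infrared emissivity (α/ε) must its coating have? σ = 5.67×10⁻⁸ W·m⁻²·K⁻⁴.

α/ε ≈ 4.30

Balance: αS·A = εσ·2A·T⁴ ⇒ α/ε = 2σT⁴/S.
α/ε = 2·5.67×10⁻⁸·(392)⁴/623 = 2·5.67×10⁻⁸·2.361×10¹⁰/623.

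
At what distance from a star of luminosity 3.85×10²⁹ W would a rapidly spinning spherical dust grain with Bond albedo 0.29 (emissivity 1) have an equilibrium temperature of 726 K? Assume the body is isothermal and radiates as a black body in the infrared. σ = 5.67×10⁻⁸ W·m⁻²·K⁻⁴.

d ≈ 5.88×10¹¹ m

For an isothermal black-emitting sphere, (1−a)S·πr² = σ·4πr²·T⁴ ⇒ S = 4σT⁴/(1−a).
S = 4·5.67×10⁻⁸·(726)⁴/0.710 = 88740 W/m².
Flux falls as S = L/(4πd²), so d = √(L/(4πS)) = √(3.85×10²⁹/(4π·88740)).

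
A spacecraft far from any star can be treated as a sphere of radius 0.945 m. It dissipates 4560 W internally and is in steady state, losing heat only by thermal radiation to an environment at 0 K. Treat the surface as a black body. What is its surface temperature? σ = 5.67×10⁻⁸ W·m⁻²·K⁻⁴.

Steady state: internal power = radiated power, P = εσA T⁴.
Radiating area A = 4πr² = 11.22 m².
T⁴ = P/(εσA) = 4560/(1.0·5.67×10⁻⁸·11.22) = 7.167×10⁹ K⁴.
T = (7.167×10⁹)^(1/4).

T ≈ 291 K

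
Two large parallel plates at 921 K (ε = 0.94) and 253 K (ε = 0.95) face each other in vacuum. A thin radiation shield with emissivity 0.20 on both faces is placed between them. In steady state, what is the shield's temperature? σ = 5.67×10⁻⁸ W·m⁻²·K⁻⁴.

In steady state the net flux on the hot side equals that on the cold side.
σ(T₁⁴−T_s⁴)/D₁ = σ(T_s⁴−T₂⁴)/D₂, with D₁ = 1/ε₁+1/ε_s−1 = 5.064, D₂ = 1/ε_s+1/ε₂−1 = 5.053.
Solve for T_s⁴: T_s⁴ = (D₂·T₁⁴ + D₁·T₂⁴)/(D₁+D₂) = 3.614×10¹¹ K⁴.

T_s ≈ 775 K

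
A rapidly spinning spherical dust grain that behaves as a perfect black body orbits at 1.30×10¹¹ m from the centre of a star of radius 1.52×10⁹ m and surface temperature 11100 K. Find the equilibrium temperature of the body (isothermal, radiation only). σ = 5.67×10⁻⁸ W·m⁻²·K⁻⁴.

The star's surface emits σT_*⁴; at distance d the flux is S = σT_*⁴(R_*/d)².
S = 5.67×10⁻⁸·(11100)⁴·(1.52×10⁹/1.30×10¹¹)² = 1.177×10⁵ W/m².
For an isothermal sphere T⁴ = (1−a)S/(4σ) = 5.188×10¹¹ K⁴.

T ≈ 849 K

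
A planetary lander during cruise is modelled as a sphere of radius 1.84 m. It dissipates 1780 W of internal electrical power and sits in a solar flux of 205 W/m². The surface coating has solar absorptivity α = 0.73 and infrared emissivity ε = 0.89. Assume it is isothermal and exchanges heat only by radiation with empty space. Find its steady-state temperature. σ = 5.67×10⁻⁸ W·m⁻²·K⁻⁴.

At steady state, absorbed solar power + internal power = radiated power.
Absorbed: α·S·A_cross = 0.73·205·10.64 = 1592 W (cross-section πr²).
Total input = 1592 + 1780 = 3372 W.
Radiated: εσ·A_surf·T⁴ with A_surf = 4πr² = 42.54 m².
T⁴ = 3372/(0.89·5.67×10⁻⁸·42.54) = 1.570×10⁹ K⁴.

T ≈ 199 K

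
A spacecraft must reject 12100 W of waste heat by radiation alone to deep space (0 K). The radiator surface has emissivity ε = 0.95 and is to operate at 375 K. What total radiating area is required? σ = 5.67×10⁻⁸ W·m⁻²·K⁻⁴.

A ≈ 11.4 m²

P = εσA T⁴ ⇒ A = P/(εσT⁴).
T⁴ = 1.978×10¹⁰ K⁴.
A = 12100/(0.95 × 5.67×10⁻⁸ × 1.978×10¹⁰).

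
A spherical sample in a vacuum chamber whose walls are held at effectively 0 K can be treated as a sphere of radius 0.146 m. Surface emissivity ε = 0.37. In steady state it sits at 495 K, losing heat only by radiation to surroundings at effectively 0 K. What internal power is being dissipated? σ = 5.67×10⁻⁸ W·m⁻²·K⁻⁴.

P ≈ 337 W

Steady state: P = εσA T⁴.
A = 4πr² = 0.2679 m²; T⁴ = (495)⁴ = 6.004×10¹⁰ K⁴.
P = 0.37 × 5.67×10⁻⁸ × 0.2679 × 6.004×10¹⁰.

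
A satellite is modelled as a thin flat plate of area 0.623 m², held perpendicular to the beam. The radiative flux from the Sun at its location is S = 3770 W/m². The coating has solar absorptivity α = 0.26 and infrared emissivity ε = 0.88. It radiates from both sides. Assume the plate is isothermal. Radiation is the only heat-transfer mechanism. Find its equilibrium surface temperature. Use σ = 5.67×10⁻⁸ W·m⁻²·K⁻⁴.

At equilibrium, absorbed power = emitted power.
Absorbing cross-section = A = 0.6230 m²; emitting surface = 2A = 1.246 m² (ratio 2).
αS·A_cross = εσ·A_surf·T⁴  ⇒  T⁴ = αS/(ε·2σ).
T⁴ = 0.260·3770/(0.88·2·5.67×10⁻⁸) = 9.822×10⁹ K⁴.
T = (9.822×10⁹)^(1/4).

T ≈ 315 K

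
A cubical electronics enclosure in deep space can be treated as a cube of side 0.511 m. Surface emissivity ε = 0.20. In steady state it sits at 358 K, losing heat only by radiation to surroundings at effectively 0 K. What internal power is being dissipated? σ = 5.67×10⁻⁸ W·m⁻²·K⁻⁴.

P ≈ 292 W

Steady state: P = εσA T⁴.
A = 6L² = 1.567 m²; T⁴ = (358)⁴ = 1.643×10¹⁰ K⁴.
P = 0.20 × 5.67×10⁻⁸ × 1.567 × 1.643×10¹⁰.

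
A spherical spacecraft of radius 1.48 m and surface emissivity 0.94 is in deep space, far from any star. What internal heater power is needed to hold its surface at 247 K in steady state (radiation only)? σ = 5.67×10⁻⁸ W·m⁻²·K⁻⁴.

P ≈ 5460 W

P = εσ·4πr²·T⁴.
4πr² = 27.53 m²; T⁴ = 3.722×10⁹ K⁴.
P = 0.94·5.67×10⁻⁸·27.53·3.722×10⁹.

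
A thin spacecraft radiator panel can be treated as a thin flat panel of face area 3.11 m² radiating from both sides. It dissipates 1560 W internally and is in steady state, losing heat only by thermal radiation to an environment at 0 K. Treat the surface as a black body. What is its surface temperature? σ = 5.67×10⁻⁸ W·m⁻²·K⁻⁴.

T ≈ 258 K

Steady state: internal power = radiated power, P = εσA T⁴.
Radiating area A = 2·3.11 = 6.220 m².
T⁴ = P/(εσA) = 1560/(1.0·5.67×10⁻⁸·6.220) = 4.423×10⁹ K⁴.
T = (4.423×10⁹)^(1/4).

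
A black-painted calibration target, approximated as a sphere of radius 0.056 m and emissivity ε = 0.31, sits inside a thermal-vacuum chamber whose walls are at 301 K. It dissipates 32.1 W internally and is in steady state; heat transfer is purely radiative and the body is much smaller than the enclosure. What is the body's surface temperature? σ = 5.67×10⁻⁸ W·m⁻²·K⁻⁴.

For a small grey body in a large enclosure, net radiated power = εσA(T⁴ − T_w⁴).
Steady state: P = εσA(T⁴ − T_w⁴) with A = 4πr² = 0.03941 m².
T⁴ = P/(εσA) + T_w⁴ = 32.1/(0.31·5.67×10⁻⁸·0.03941) + (301)⁴
    = 4.634×10¹⁰ + 8.209×10⁹ = 5.455×10¹⁰ K⁴.

T ≈ 483 K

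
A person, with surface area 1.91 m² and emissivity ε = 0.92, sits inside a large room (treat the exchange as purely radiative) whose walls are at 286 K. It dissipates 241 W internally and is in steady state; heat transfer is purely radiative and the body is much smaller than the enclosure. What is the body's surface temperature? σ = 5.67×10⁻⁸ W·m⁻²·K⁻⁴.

For a small grey body in a large enclosure, net radiated power = εσA(T⁴ − T_w⁴).
Steady state: P = εσA(T⁴ − T_w⁴) with A = 1.91 m².
T⁴ = P/(εσA) + T_w⁴ = 241/(0.92·5.67×10⁻⁸·1.910) + (286)⁴
    = 2.419×10⁹ + 6.691×10⁹ = 9.109×10⁹ K⁴.

T ≈ 309 K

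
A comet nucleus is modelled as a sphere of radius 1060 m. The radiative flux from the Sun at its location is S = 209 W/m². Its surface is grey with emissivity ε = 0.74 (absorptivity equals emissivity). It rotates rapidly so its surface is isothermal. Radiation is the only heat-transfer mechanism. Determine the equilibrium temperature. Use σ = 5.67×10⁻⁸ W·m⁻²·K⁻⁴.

At equilibrium, absorbed power = emitted power.
Absorbing cross-section = πr² = 3.530×10⁶ m²; emitting surface = 4πr² = 1.412×10⁷ m² (ratio 4).
εS·A_cross = εσ·A_surf·T⁴  ⇒  T⁴ = S/(4σ)   (ε cancels).
T⁴ = 209/(4·5.67×10⁻⁸) = 9.215×10⁸ K⁴.
T = (9.215×10⁸)^(1/4).

T ≈ 174 K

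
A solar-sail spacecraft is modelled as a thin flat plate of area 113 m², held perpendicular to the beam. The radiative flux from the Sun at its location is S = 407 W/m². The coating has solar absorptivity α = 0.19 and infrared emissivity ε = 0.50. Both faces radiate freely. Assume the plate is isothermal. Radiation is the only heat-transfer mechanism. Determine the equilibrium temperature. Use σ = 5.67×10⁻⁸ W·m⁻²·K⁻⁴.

T ≈ 192 K

At equilibrium, absorbed power = emitted power.
Absorbing cross-section = A = 113.0 m²; emitting surface = 2A = 226.0 m² (ratio 2).
αS·A_cross = εσ·A_surf·T⁴  ⇒  T⁴ = αS/(ε·2σ).
T⁴ = 0.190·407/(0.50·2·5.67×10⁻⁸) = 1.364×10⁹ K⁴.
T = (1.364×10⁹)^(1/4).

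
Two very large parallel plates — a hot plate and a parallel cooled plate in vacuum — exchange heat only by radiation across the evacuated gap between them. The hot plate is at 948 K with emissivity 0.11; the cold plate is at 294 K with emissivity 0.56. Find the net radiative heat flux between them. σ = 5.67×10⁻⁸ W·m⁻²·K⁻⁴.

q ≈ 4590 W/m²

For two infinite grey parallel plates, q = σ(T₁⁴ − T₂⁴)/(1/ε₁ + 1/ε₂ − 1).
T₁⁴ − T₂⁴ = 8.077×10¹¹ − 7.471×10⁹ = 8.002×10¹¹ K⁴.
1/ε₁ + 1/ε₂ − 1 = 9.091 + 1.786 − 1 = 9.877.
q = 5.67×10⁻⁸ × 8.002×10¹¹ / 9.877.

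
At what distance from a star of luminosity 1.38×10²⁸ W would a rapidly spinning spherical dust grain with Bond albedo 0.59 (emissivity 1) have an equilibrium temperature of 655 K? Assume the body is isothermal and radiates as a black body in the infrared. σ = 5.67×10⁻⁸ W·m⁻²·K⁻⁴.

For an isothermal black-emitting sphere, (1−a)S·πr² = σ·4πr²·T⁴ ⇒ S = 4σT⁴/(1−a).
S = 4·5.67×10⁻⁸·(655)⁴/0.410 = 1.018×10⁵ W/m².
Flux falls as S = L/(4πd²), so d = √(L/(4πS)) = √(1.38×10²⁸/(4π·1.018×10⁵)).

d ≈ 1.04×10¹¹ m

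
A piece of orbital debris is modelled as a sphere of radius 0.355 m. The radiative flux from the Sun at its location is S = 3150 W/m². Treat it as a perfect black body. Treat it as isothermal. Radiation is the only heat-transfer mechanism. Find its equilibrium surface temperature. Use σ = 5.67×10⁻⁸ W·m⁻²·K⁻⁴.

At equilibrium, absorbed power = emitted power.
Absorbing cross-section = πr² = 0.3959 m²; emitting surface = 4πr² = 1.584 m² (ratio 4).
S·A_cross = εσ·A_surf·T⁴  ⇒  T⁴ = S/(4σ).
T⁴ = 1.00·3150/(4·5.67×10⁻⁸) = 1.389×10¹⁰ K⁴.
T = (1.389×10¹⁰)^(1/4).

T ≈ 343 K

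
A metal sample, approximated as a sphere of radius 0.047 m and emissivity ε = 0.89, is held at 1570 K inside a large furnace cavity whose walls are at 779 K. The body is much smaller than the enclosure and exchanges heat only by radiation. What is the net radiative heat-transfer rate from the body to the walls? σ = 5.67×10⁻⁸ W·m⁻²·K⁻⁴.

P_net ≈ 8000 W

For a small grey body in a large enclosure: P_net = εσA(T_body⁴ − T_wall⁴).
A = 4πr² = 0.02776 m²; T_body⁴ − T_wall⁴ = 6.076×10¹² − 3.683×10¹¹ = 5.707×10¹² K⁴.
|P_net| = 0.89·5.67×10⁻⁸·0.02776·5.707×10¹².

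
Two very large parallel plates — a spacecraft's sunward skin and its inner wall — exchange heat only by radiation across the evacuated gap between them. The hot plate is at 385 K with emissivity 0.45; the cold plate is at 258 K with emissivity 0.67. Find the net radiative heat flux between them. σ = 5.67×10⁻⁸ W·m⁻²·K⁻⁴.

q ≈ 366 W/m²

For two infinite grey parallel plates, q = σ(T₁⁴ − T₂⁴)/(1/ε₁ + 1/ε₂ − 1).
T₁⁴ − T₂⁴ = 2.197×10¹⁰ − 4.431×10⁹ = 1.754×10¹⁰ K⁴.
1/ε₁ + 1/ε₂ − 1 = 2.222 + 1.493 − 1 = 2.715.
q = 5.67×10⁻⁸ × 1.754×10¹⁰ / 2.715.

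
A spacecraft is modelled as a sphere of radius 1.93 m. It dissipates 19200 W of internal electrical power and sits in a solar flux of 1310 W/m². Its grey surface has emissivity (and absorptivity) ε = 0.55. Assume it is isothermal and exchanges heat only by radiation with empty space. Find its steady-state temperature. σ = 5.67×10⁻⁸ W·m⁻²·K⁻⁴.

At steady state, absorbed solar power + internal power = radiated power.
Absorbed: α·S·A_cross = 0.55·1310·11.70 = 8431 W (cross-section πr²).
Total input = 8431 + 19200 = 27630 W.
Radiated: εσ·A_surf·T⁴ with A_surf = 4πr² = 46.81 m².
T⁴ = 27630/(0.55·5.67×10⁻⁸·46.81) = 1.893×10¹⁰ K⁴.

T ≈ 371 K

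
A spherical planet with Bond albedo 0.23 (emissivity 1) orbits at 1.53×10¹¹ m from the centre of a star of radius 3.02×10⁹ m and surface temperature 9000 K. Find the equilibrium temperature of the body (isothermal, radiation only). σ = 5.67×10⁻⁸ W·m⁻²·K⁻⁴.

The star's surface emits σT_*⁴; at distance d the flux is S = σT_*⁴(R_*/d)².
S = 5.67×10⁻⁸·(9000)⁴·(3.02×10⁹/1.53×10¹¹)² = 1.449×10⁵ W/m².
For an isothermal sphere T⁴ = (1−a)S/(4σ) = 4.921×10¹¹ K⁴.

T ≈ 838 K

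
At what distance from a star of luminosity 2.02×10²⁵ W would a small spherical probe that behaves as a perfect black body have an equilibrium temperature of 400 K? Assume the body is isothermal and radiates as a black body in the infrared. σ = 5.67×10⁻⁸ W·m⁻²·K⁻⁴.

For an isothermal black-emitting sphere, (1−a)S·πr² = σ·4πr²·T⁴ ⇒ S = 4σT⁴/(1−a).
S = 4·5.67×10⁻⁸·(400)⁴/1.00 = 5806 W/m².
Flux falls as S = L/(4πd²), so d = √(L/(4πS)) = √(2.02×10²⁵/(4π·5806)).

d ≈ 1.66×10¹⁰ m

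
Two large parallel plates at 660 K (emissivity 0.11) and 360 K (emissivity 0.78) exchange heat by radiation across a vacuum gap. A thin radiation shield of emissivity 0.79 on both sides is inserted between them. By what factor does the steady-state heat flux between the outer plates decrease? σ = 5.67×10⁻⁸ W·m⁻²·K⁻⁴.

factor ≈ 1.16

Without shield: q₀ = σΔ(T⁴)/(1/ε₁+1/ε₂−1) with denominator 9.373.
With shield the two gaps are in series; the resistances add: (1/ε₁+1/ε_s−1)+(1/ε_s+1/ε₂−1) = 9.357+1.548 = 10.90.
Heat-flux ratio q₀/q = 10.90/9.373.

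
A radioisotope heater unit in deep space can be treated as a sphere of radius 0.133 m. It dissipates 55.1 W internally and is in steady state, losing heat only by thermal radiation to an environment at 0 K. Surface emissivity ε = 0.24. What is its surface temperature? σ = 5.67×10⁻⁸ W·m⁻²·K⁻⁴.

T ≈ 367 K

Steady state: internal power = radiated power, P = εσA T⁴.
Radiating area A = 4πr² = 0.2223 m².
T⁴ = P/(εσA) = 55.1/(0.24·5.67×10⁻⁸·0.2223) = 1.822×10¹⁰ K⁴.
T = (1.822×10¹⁰)^(1/4).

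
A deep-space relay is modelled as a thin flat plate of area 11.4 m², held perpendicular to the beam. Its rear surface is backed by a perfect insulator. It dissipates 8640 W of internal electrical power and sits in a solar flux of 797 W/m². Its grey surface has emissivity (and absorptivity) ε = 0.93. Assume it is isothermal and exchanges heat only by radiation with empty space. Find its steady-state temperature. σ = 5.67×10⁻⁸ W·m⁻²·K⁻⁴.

T ≈ 411 K

At steady state, absorbed solar power + internal power = radiated power.
Absorbed: α·S·A_cross = 0.93·797·11.40 = 8450 W (cross-section A).
Total input = 8450 + 8640 = 17090 W.
Radiated: εσ·A_surf·T⁴ with A_surf = A = 11.40 m².
T⁴ = 17090/(0.93·5.67×10⁻⁸·11.40) = 2.843×10¹⁰ K⁴.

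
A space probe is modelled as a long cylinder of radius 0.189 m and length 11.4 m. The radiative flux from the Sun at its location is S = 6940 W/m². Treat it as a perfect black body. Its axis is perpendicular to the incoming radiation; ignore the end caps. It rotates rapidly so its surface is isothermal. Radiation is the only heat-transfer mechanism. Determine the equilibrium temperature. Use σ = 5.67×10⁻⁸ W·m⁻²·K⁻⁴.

At equilibrium, absorbed power = emitted power.
Absorbing cross-section = 2rL = 4.309 m²; emitting surface = 2πrL = 13.54 m² (ratio π).
S·A_cross = εσ·A_surf·T⁴  ⇒  T⁴ = S/(πσ).
T⁴ = 1.00·6940/(π·5.67×10⁻⁸) = 3.896×10¹⁰ K⁴.
T = (3.896×10¹⁰)^(1/4).

T ≈ 444 K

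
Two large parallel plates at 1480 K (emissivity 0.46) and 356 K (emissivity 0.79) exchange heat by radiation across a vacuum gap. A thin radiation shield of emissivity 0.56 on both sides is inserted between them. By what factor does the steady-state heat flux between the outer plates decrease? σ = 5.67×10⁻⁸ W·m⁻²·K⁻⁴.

factor ≈ 2.05

Without shield: q₀ = σΔ(T⁴)/(1/ε₁+1/ε₂−1) with denominator 2.440.
With shield the two gaps are in series; the resistances add: (1/ε₁+1/ε_s−1)+(1/ε_s+1/ε₂−1) = 2.960+2.052 = 5.011.
Heat-flux ratio q₀/q = 5.011/2.440.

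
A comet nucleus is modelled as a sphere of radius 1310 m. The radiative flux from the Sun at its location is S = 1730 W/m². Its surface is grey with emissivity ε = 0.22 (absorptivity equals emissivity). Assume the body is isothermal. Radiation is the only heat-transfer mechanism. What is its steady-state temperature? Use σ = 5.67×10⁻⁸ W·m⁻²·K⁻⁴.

At equilibrium, absorbed power = emitted power.
Absorbing cross-section = πr² = 5.391×10⁶ m²; emitting surface = 4πr² = 2.157×10⁷ m² (ratio 4).
εS·A_cross = εσ·A_surf·T⁴  ⇒  T⁴ = S/(4σ)   (ε cancels).
T⁴ = 1730/(4·5.67×10⁻⁸) = 7.628×10⁹ K⁴.
T = (7.628×10⁹)^(1/4).

T ≈ 296 K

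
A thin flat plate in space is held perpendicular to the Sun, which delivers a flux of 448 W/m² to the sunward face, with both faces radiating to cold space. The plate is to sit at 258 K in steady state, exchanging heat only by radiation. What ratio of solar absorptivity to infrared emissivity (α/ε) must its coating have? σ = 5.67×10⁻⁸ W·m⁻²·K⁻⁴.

α/ε ≈ 1.12

Balance: αS·A = εσ·2A·T⁴ ⇒ α/ε = 2σT⁴/S.
α/ε = 2·5.67×10⁻⁸·(258)⁴/448 = 2·5.67×10⁻⁸·4.431×10⁹/448.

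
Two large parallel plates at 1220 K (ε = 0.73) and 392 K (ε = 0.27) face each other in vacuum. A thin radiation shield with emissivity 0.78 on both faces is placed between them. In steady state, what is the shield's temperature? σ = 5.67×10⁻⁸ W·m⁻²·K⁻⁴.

In steady state the net flux on the hot side equals that on the cold side.
σ(T₁⁴−T_s⁴)/D₁ = σ(T_s⁴−T₂⁴)/D₂, with D₁ = 1/ε₁+1/ε_s−1 = 1.652, D₂ = 1/ε_s+1/ε₂−1 = 3.986.
Solve for T_s⁴: T_s⁴ = (D₂·T₁⁴ + D₁·T₂⁴)/(D₁+D₂) = 1.573×10¹² K⁴.

T_s ≈ 1120 K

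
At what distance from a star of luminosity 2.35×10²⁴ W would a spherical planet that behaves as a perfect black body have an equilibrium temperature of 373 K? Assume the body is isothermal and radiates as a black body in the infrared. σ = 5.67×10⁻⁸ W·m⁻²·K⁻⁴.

d ≈ 6.53×10⁹ m

For an isothermal black-emitting sphere, (1−a)S·πr² = σ·4πr²·T⁴ ⇒ S = 4σT⁴/(1−a).
S = 4·5.67×10⁻⁸·(373)⁴/1.00 = 4390 W/m².
Flux falls as S = L/(4πd²), so d = √(L/(4πS)) = √(2.35×10²⁴/(4π·4390)).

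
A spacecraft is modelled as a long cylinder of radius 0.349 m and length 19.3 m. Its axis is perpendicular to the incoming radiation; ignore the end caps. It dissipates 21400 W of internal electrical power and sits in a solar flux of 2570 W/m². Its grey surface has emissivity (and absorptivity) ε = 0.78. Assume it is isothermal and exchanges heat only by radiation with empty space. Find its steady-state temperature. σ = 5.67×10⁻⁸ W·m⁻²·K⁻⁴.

At steady state, absorbed solar power + internal power = radiated power.
Absorbed: α·S·A_cross = 0.78·2570·13.47 = 27000 W (cross-section 2rL).
Total input = 27000 + 21400 = 48400 W.
Radiated: εσ·A_surf·T⁴ with A_surf = 2πrL = 42.32 m².
T⁴ = 48400/(0.78·5.67×10⁻⁸·42.32) = 2.586×10¹⁰ K⁴.

T ≈ 401 K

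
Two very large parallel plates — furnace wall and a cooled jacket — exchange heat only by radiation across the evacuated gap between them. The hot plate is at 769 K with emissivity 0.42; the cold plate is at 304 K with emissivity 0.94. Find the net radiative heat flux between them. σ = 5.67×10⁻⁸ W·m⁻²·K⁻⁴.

For two infinite grey parallel plates, q = σ(T₁⁴ − T₂⁴)/(1/ε₁ + 1/ε₂ − 1).
T₁⁴ − T₂⁴ = 3.497×10¹¹ − 8.541×10⁹ = 3.412×10¹¹ K⁴.
1/ε₁ + 1/ε₂ − 1 = 2.381 + 1.064 − 1 = 2.445.
q = 5.67×10⁻⁸ × 3.412×10¹¹ / 2.445.

q ≈ 7910 W/m²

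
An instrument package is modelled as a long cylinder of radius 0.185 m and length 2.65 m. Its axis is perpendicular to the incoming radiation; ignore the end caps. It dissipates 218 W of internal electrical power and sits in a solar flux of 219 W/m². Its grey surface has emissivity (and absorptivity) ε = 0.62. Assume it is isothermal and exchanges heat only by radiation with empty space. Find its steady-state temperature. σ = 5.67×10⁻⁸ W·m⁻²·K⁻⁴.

T ≈ 239 K

At steady state, absorbed solar power + internal power = radiated power.
Absorbed: α·S·A_cross = 0.62·219·0.9805 = 133.1 W (cross-section 2rL).
Total input = 133.1 + 218 = 351.1 W.
Radiated: εσ·A_surf·T⁴ with A_surf = 2πrL = 3.080 m².
T⁴ = 351.1/(0.62·5.67×10⁻⁸·3.080) = 3.243×10⁹ K⁴.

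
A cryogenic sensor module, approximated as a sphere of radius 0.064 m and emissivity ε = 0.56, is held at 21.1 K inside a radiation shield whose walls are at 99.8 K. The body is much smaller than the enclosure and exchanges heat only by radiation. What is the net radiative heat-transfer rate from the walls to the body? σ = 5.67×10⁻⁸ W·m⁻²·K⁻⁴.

For a small grey body in a large enclosure: P_net = εσA(T_body⁴ − T_wall⁴).
A = 4πr² = 0.05147 m²; T_body⁴ − T_wall⁴ = 1.982×10⁵ − 9.920×10⁷ = -9.900×10⁷ K⁴.
|P_net| = 0.56·5.67×10⁻⁸·0.05147·9.900×10⁷.

P_net ≈ 0.162 W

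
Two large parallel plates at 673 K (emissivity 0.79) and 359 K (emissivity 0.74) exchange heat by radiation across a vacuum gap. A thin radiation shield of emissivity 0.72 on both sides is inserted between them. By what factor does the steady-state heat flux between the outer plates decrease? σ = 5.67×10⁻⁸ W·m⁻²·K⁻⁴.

factor ≈ 2.10

Without shield: q₀ = σΔ(T⁴)/(1/ε₁+1/ε₂−1) with denominator 1.617.
With shield the two gaps are in series; the resistances add: (1/ε₁+1/ε_s−1)+(1/ε_s+1/ε₂−1) = 1.655+1.740 = 3.395.
Heat-flux ratio q₀/q = 3.395/1.617.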